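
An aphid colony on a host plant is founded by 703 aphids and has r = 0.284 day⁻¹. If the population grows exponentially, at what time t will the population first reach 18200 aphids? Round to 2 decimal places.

Set N₀·e^(rt) = 18200: e^(0.284·t) = 18200/703 = 25.889.
0.284·t = ln(25.889) = 3.2538, so t = 3.2538/0.284 = 11.457.

11.46 days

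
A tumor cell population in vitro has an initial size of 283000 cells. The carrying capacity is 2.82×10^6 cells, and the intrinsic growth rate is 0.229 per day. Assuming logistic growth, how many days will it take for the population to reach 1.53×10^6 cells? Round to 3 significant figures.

A = (K − N₀)/N₀ = (2.82×10^6 − 283000)/283000 = 8.9647.
Solve 2.82×10^6/(1 + 8.9647·e^(−0.229t)) = 1.53×10^6: 1 + 8.9647·e^(−0.229t) = 1.8431, so e^(−0.229t) = 0.0940512.
−0.229·t = ln(0.0940512) = -2.3639, so t = 2.3639/0.229 = 10.323.

10.3 days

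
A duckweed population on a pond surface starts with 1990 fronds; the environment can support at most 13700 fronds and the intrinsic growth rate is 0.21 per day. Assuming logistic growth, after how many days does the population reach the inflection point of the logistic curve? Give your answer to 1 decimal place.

Logistic growth is fastest at N = K/2 = 6850.
A = (K − N₀)/N₀ = 5.8844. Set K/(1 + A·e^(−rt)) = K/2 → A·e^(−rt) = 1.
e^(−0.21t) = 1/5.8844 = 0.16994, so t = ln(5.8844)/0.21 = 1.7723/0.21 = 8.4396.

8.4 days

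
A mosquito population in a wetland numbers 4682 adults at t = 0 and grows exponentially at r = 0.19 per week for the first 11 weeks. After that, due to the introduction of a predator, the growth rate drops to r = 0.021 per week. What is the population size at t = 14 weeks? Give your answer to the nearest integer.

Phase 1: N(11) = 4682·e^(0.19×11) = 4682·e^2.09 = 37853.6.
Phase 2 runs for 14 − 11 = 3 weeks at r = 0.021.
N(14) = 37853.6·e^(0.021×3) = 37853.6·e^0.063 = 40315.1.

40315 adults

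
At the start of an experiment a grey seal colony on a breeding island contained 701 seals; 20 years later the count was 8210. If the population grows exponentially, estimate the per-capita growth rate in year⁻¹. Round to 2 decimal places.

From N(t) = N₀·e^(rt): e^(r·20) = 8210/701 = 11.712.
r·20 = ln(11.712) = 2.4606, so r = 2.4606/20 = 0.12303.

0.12 per year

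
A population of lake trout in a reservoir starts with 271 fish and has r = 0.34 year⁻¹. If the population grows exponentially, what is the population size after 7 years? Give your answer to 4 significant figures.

2928 fish

N(t) = N₀·e^(rt) = 271 × e^(0.34×7) = 271 × e^2.38.
e^2.38 ≈ 10.805, so N ≈ 271 × 10.805 = 2928.13.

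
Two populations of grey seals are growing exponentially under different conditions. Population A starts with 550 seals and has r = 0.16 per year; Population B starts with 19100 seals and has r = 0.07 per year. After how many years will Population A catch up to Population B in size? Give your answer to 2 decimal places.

Set 550·e^(0.16t) = 19100·e^(0.07t).
e^((0.16 − 0.07)t) = 19100/550 → e^(0.09·t) = 34.727.
0.09·t = ln(34.727) = 3.5475, so t = 3.5475/0.09 = 39.417.

39.42 years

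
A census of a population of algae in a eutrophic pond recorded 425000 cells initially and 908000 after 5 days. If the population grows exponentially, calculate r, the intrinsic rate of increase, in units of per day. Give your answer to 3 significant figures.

From N(t) = N₀·e^(rt): e^(r·5) = 908000/425000 = 2.1365.
r·5 = ln(2.1365) = 0.75916, so r = 0.75916/5 = 0.15183.

0.152 per day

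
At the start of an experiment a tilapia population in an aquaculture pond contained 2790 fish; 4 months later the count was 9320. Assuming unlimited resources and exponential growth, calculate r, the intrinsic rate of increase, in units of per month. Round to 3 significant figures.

From N(t) = N₀·e^(rt): e^(r·4) = 9320/2790 = 3.3405.
r·4 = ln(3.3405) = 1.2061, so r = 1.2061/4 = 0.30153.

0.302 per month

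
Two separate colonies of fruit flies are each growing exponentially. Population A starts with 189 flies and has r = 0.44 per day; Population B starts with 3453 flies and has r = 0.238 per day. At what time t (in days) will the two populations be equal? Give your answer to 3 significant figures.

14.4 days

Set 189·e^(0.44t) = 3453·e^(0.238t).
e^((0.44 − 0.238)t) = 3453/189 → e^(0.202·t) = 18.27.
0.202·t = ln(18.27) = 2.9053, so t = 2.9053/0.202 = 14.382.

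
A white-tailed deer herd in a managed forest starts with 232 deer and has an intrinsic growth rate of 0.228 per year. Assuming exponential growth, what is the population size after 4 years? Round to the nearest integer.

N(t) = N₀·e^(rt) = 232 × e^(0.228×4) = 232 × e^0.912.
e^0.912 ≈ 2.4893, so N ≈ 232 × 2.4893 = 577.517.

578 deer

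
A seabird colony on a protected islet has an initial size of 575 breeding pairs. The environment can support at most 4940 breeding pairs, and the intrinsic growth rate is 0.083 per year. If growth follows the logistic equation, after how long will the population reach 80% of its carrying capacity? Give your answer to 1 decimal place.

41.1 years

A = (K − N₀)/N₀ = (4940 − 575)/575 = 7.5913.
Solve 4940/(1 + 7.5913·e^(−0.083t)) = 3952: 1 + 7.5913·e^(−0.083t) = 1.25, so e^(−0.083t) = 0.0329324.
−0.083·t = ln(0.0329324) = -3.4133, so t = 3.4133/0.083 = 41.124.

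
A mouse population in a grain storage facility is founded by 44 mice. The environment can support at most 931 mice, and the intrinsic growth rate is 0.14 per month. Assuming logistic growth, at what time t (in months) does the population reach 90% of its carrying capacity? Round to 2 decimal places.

37.15 months

A = (K − N₀)/N₀ = (931 − 44)/44 = 20.159.
Solve 931/(1 + 20.159·e^(−0.14t)) = 837.9: 1 + 20.159·e^(−0.14t) = 1.1111, so e^(−0.14t) = 0.00551171.
−0.14·t = ln(0.00551171) = -5.2009, so t = 5.2009/0.14 = 37.149.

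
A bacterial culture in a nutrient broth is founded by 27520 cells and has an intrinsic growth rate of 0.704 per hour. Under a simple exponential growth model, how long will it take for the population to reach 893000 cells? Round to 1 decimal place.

4.9 hours

Set N₀·e^(rt) = 893000: e^(0.704·t) = 893000/27520 = 32.449.
0.704·t = ln(32.449) = 3.4797, so t = 3.4797/0.704 = 4.9427.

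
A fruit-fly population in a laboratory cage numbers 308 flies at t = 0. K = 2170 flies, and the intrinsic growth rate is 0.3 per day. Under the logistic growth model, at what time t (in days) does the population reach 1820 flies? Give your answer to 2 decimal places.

11.49 days

A = (K − N₀)/N₀ = (2170 − 308)/308 = 6.0455.
Solve 2170/(1 + 6.0455·e^(−0.3t)) = 1820: 1 + 6.0455·e^(−0.3t) = 1.1923, so e^(−0.3t) = 0.0318103.
−0.3·t = ln(0.0318103) = -3.448, so t = 3.448/0.3 = 11.493.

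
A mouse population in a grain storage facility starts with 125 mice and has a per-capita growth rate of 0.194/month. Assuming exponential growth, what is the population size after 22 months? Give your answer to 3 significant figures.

N(t) = N₀·e^(rt) = 125 × e^(0.194×22) = 125 × e^4.268.
e^4.268 ≈ 71.379, so N ≈ 125 × 71.379 = 8922.34.

8920 mice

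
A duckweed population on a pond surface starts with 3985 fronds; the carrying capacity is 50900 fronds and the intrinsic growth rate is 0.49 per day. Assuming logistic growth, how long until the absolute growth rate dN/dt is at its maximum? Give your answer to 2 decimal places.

5.03 days

Logistic growth is fastest at N = K/2 = 25450.
A = (K − N₀)/N₀ = 11.773. Set K/(1 + A·e^(−rt)) = K/2 → A·e^(−rt) = 1.
e^(−0.49t) = 1/11.773 = 0.0849409, so t = ln(11.773)/0.49 = 2.4658/0.49 = 5.0322.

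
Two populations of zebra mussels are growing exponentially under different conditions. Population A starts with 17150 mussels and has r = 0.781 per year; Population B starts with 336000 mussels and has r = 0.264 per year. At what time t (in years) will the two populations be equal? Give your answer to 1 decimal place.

5.8 years

Set 17150·e^(0.781t) = 336000·e^(0.264t).
e^((0.781 − 0.264)t) = 336000/17150 → e^(0.517·t) = 19.592.
0.517·t = ln(19.592) = 2.9751, so t = 2.9751/0.517 = 5.7546.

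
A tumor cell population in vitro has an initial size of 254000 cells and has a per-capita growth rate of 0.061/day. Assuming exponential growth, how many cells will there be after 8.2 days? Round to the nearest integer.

418859 cells

N(t) = N₀·e^(rt) = 254000 × e^(0.061×8.2) = 254000 × e^0.5002.
e^0.5002 ≈ 1.6491, so N ≈ 254000 × 1.6491 = 418859.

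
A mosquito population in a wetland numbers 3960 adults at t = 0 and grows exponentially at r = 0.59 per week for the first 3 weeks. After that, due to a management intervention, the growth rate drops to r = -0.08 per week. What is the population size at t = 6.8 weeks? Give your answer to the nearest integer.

Phase 1: N(3) = 3960·e^(0.59×3) = 3960·e^1.77 = 23248.6.
Phase 2 runs for 6.8 − 3 = 3.8 weeks at r = -0.08.
N(6.8) = 23248.6·e^(-0.08×3.8) = 23248.6·e^-0.304 = 17154.2.

17154 adults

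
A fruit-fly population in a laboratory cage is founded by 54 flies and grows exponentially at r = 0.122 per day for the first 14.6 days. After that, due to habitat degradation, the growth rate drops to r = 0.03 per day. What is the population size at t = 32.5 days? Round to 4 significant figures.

Phase 1: N(14.6) = 54·e^(0.122×14.6) = 54·e^1.781 = 320.597.
Phase 2 runs for 32.5 − 14.6 = 17.9 days at r = 0.03.
N(32.5) = 320.597·e^(0.03×17.9) = 320.597·e^0.537 = 548.498.

548.5 flies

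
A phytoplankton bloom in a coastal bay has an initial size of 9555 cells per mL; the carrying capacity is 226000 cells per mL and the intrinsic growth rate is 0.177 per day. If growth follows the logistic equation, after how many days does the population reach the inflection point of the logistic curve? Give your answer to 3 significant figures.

Logistic growth is fastest at N = K/2 = 113000.
A = (K − N₀)/N₀ = 22.653. Set K/(1 + A·e^(−rt)) = K/2 → A·e^(−rt) = 1.
e^(−0.177t) = 1/22.653 = 0.0441452, so t = ln(22.653)/0.177 = 3.1203/0.177 = 17.629.

17.6 days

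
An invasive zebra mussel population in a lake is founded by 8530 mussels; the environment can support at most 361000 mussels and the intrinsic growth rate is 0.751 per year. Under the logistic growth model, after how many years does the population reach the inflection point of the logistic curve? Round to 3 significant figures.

4.96 years

Logistic growth is fastest at N = K/2 = 180500.
A = (K − N₀)/N₀ = 41.321. Set K/(1 + A·e^(−rt)) = K/2 → A·e^(−rt) = 1.
e^(−0.751t) = 1/41.321 = 0.0242006, so t = ln(41.321)/0.751 = 3.7214/0.751 = 4.9552.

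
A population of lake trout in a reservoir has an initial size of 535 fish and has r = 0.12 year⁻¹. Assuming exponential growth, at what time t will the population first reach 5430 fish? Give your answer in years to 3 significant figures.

19.3 years

Set N₀·e^(rt) = 5430: e^(0.12·t) = 5430/535 = 10.15.
0.12·t = ln(10.15) = 2.3174, so t = 2.3174/0.12 = 19.312.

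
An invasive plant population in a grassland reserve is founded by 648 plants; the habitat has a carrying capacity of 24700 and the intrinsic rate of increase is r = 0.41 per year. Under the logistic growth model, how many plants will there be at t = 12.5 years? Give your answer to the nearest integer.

A = (K − N₀)/N₀ = (24700 − 648)/648 = 37.117.
N(t) = K/(1 + A·e^(−rt)) = 24700/(1 + 37.117×e^(−0.41×12.5)).
e^(−5.125) = 0.0059462; denominator = 1 + 37.117×0.0059462 = 1.2207.
N = 24700/1.2207 = 20234.2.

20234 plants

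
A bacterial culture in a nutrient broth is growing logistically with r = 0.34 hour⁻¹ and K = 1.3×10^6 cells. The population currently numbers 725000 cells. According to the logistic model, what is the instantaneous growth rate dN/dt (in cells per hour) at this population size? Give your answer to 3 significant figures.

109000 cells per hour

dN/dt = rN(1 − N/K) = 0.34 × 725000 × (1 − 725000/1.3×10^6).
1 − 725000/1.3×10^6 = 0.44231; dN/dt = 0.34 × 725000 × 0.44231 = 1.09029×10^5.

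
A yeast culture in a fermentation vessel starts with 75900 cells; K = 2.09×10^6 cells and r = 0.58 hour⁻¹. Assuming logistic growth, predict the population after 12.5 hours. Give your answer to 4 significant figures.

2051000 cells

A = (K − N₀)/N₀ = (2.09×10^6 − 75900)/75900 = 26.536.
N(t) = K/(1 + A·e^(−rt)) = 2.09×10^6/(1 + 26.536×e^(−0.58×12.5)).
e^(−7.25) = 0.00071017; denominator = 1 + 26.536×0.00071017 = 1.0188.
N = 2.09×10^6/1.0188 = 2.051342×10^6.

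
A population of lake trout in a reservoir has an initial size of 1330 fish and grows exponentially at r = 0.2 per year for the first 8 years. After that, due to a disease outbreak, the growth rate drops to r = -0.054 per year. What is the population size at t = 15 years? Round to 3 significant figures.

Phase 1: N(8) = 1330·e^(0.2×8) = 1330·e^1.6 = 6587.53.
Phase 2 runs for 15 − 8 = 7 years at r = -0.054.
N(15) = 6587.53·e^(-0.054×7) = 6587.53·e^-0.378 = 4513.98.

4510 fish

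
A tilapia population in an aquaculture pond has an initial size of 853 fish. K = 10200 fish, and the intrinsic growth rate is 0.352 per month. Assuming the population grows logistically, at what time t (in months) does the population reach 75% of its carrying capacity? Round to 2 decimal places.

9.92 months

A = (K − N₀)/N₀ = (10200 − 853)/853 = 10.958.
Solve 10200/(1 + 10.958·e^(−0.352t)) = 7650: 1 + 10.958·e^(−0.352t) = 1.3333, so e^(−0.352t) = 0.0304197.
−0.352·t = ln(0.0304197) = -3.4927, so t = 3.4927/0.352 = 9.9223.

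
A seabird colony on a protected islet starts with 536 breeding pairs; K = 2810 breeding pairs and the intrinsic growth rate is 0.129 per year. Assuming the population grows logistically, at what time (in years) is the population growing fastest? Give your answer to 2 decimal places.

Logistic growth is fastest at N = K/2 = 1405.
A = (K − N₀)/N₀ = 4.2425. Set K/(1 + A·e^(−rt)) = K/2 → A·e^(−rt) = 1.
e^(−0.129t) = 1/4.2425 = 0.235708, so t = ln(4.2425)/0.129 = 1.4452/0.129 = 11.203.

11.20 years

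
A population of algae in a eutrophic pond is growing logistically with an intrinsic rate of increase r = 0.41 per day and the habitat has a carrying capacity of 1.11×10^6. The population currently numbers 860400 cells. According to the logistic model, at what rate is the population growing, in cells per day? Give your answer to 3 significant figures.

79300 cells per day

dN/dt = rN(1 − N/K) = 0.41 × 860400 × (1 − 860400/1.11×10^6).
1 − 860400/1.11×10^6 = 0.22486; dN/dt = 0.41 × 860400 × 0.22486 = 79324.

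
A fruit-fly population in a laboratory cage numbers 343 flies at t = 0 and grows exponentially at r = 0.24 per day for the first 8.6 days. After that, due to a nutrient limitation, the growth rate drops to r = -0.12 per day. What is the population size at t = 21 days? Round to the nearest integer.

610 flies

Phase 1: N(8.6) = 343·e^(0.24×8.6) = 343·e^2.064 = 2701.95.
Phase 2 runs for 21 − 8.6 = 12.4 days at r = -0.12.
N(21) = 2701.95·e^(-0.12×12.4) = 2701.95·e^-1.488 = 610.166.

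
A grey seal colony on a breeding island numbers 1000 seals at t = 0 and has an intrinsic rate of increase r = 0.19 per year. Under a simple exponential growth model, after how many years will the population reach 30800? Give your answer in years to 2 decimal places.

18.04 years

Set N₀·e^(rt) = 30800: e^(0.19·t) = 30800/1000 = 30.8.
0.19·t = ln(30.8) = 3.4275, so t = 3.4275/0.19 = 18.04.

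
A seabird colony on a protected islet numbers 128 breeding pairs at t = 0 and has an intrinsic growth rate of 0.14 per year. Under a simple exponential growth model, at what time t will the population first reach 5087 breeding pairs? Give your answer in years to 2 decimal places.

26.30 years

Set N₀·e^(rt) = 5087: e^(0.14·t) = 5087/128 = 39.742.
0.14·t = ln(39.742) = 3.6824, so t = 3.6824/0.14 = 26.303.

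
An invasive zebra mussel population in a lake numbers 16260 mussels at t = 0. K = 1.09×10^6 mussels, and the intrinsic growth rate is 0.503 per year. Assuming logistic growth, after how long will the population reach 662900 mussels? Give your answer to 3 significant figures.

9.20 years

A = (K − N₀)/N₀ = (1.09×10^6 − 16260)/16260 = 66.036.
Solve 1.09×10^6/(1 + 66.036·e^(−0.503t)) = 662900: 1 + 66.036·e^(−0.503t) = 1.6443, so e^(−0.503t) = 0.0097567.
−0.503·t = ln(0.0097567) = -4.6298, so t = 4.6298/0.503 = 9.2044.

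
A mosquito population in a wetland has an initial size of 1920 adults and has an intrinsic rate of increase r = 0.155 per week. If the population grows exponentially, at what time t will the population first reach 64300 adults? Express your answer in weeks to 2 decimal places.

Set N₀·e^(rt) = 64300: e^(0.155·t) = 64300/1920 = 33.49.
0.155·t = ln(33.49) = 3.5112, so t = 3.5112/0.155 = 22.653.

22.65 weeks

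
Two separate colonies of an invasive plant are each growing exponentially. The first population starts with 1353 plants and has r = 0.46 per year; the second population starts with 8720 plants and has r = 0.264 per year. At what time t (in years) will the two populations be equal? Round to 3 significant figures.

Set 1353·e^(0.46t) = 8720·e^(0.264t).
e^((0.46 − 0.264)t) = 8720/1353 → e^(0.196·t) = 6.4449.
0.196·t = ln(6.4449) = 1.8633, so t = 1.8633/0.196 = 9.5066.

9.51 years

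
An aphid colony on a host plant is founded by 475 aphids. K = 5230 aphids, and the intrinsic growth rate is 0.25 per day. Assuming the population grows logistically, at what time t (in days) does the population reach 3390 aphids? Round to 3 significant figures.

11.7 days

A = (K − N₀)/N₀ = (5230 − 475)/475 = 10.011.
Solve 5230/(1 + 10.011·e^(−0.25t)) = 3390: 1 + 10.011·e^(−0.25t) = 1.5428, so e^(−0.25t) = 0.0542202.
−0.25·t = ln(0.0542202) = -2.9147, so t = 2.9147/0.25 = 11.659.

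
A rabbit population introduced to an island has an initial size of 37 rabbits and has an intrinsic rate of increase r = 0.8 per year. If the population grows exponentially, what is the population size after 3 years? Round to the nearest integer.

N(t) = N₀·e^(rt) = 37 × e^(0.8×3) = 37 × e^2.4.
e^2.4 ≈ 11.023, so N ≈ 37 × 11.023 = 407.858.

408 rabbits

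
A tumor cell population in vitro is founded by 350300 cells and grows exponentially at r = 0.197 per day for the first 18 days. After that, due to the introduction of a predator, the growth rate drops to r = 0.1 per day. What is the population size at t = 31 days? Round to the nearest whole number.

44568826 cells

Phase 1: N(18) = 350300·e^(0.197×18) = 350300·e^3.546 = 1.214642×10^7.
Phase 2 runs for 31 − 18 = 13 days at r = 0.1.
N(31) = 1.214642×10^7·e^(0.1×13) = 1.214642×10^7·e^1.3 = 4.456883×10^7.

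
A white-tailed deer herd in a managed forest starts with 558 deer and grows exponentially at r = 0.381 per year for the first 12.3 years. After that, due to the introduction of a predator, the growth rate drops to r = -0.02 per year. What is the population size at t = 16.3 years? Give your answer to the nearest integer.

Phase 1: N(12.3) = 558·e^(0.381×12.3) = 558·e^4.686 = 60515.8.
Phase 2 runs for 16.3 − 12.3 = 4 years at r = -0.02.
N(16.3) = 60515.8·e^(-0.02×4) = 60515.8·e^-0.08 = 55863.1.

55863 deer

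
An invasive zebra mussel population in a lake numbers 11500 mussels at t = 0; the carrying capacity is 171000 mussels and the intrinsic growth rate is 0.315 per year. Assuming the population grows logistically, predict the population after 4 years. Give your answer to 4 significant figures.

34660 mussels

A = (K − N₀)/N₀ = (171000 − 11500)/11500 = 13.87.
N(t) = K/(1 + A·e^(−rt)) = 171000/(1 + 13.87×e^(−0.315×4)).
e^(−1.26) = 0.28365; denominator = 1 + 13.87×0.28365 = 4.9342.
N = 171000/4.9342 = 34656.4.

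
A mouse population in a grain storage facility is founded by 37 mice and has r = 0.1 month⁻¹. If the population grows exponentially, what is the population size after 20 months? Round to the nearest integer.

N(t) = N₀·e^(rt) = 37 × e^(0.1×20) = 37 × e^2.
e^2 ≈ 7.3891, so N ≈ 37 × 7.3891 = 273.395.

273 mice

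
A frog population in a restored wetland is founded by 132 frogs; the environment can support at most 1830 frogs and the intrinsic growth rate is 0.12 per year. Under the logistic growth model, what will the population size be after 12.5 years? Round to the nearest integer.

A = (K − N₀)/N₀ = (1830 − 132)/132 = 12.864.
N(t) = K/(1 + A·e^(−rt)) = 1830/(1 + 12.864×e^(−0.12×12.5)).
e^(−1.5) = 0.22313; denominator = 1 + 12.864×0.22313 = 3.8703.
N = 1830/3.8703 = 472.836.

473 frogs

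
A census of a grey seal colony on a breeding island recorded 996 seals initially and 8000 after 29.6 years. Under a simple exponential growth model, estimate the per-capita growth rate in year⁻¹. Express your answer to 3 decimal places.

0.070 per year

From N(t) = N₀·e^(rt): e^(r·29.6) = 8000/996 = 8.0321.
r·29.6 = ln(8.0321) = 2.0834, so r = 2.0834/29.6 = 0.070387.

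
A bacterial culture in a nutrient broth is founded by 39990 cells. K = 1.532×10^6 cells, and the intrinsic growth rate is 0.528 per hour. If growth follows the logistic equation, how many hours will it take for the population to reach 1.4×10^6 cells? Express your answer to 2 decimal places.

11.33 hours

A = (K − N₀)/N₀ = (1.532×10^6 − 39990)/39990 = 37.31.
Solve 1.532×10^6/(1 + 37.31·e^(−0.528t)) = 1.4×10^6: 1 + 37.31·e^(−0.528t) = 1.0943, so e^(−0.528t) = 0.00252712.
−0.528·t = ln(0.00252712) = -5.9807, so t = 5.9807/0.528 = 11.327.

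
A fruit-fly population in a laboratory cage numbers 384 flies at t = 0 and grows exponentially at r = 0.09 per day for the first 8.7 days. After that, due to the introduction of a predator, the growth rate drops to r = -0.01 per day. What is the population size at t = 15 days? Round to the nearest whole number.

789 flies

Phase 1: N(8.7) = 384·e^(0.09×8.7) = 384·e^0.783 = 840.202.
Phase 2 runs for 15 − 8.7 = 6.3 days at r = -0.01.
N(15) = 840.202·e^(-0.01×6.3) = 840.202·e^-0.063 = 788.902.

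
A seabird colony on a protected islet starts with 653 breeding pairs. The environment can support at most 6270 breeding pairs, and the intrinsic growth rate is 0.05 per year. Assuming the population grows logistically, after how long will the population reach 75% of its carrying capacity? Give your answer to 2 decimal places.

65.01 years

A = (K − N₀)/N₀ = (6270 − 653)/653 = 8.6018.
Solve 6270/(1 + 8.6018·e^(−0.05t)) = 4702.5: 1 + 8.6018·e^(−0.05t) = 1.3333, so e^(−0.05t) = 0.0387514.
−0.05·t = ln(0.0387514) = -3.2506, so t = 3.2506/0.05 = 65.012.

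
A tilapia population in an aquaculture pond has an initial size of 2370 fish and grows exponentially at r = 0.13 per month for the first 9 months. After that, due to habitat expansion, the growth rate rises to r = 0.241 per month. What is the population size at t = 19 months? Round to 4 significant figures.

85020 fish

Phase 1: N(9) = 2370·e^(0.13×9) = 2370·e^1.17 = 7636.12.
Phase 2 runs for 19 − 9 = 10 months at r = 0.241.
N(19) = 7636.12·e^(0.241×10) = 7636.12·e^2.41 = 85020.3.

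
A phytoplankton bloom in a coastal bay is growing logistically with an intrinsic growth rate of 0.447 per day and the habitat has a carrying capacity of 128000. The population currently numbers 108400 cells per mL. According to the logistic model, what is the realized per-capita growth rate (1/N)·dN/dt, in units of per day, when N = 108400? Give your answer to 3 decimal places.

0.068 per day

(1/N)·dN/dt = r(1 − N/K) = 0.447 × (1 − 108400/128000).
= 0.447 × 0.15312 = 0.068447.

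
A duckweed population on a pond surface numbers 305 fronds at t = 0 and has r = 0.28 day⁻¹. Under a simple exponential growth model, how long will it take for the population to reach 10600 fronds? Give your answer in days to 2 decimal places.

Set N₀·e^(rt) = 10600: e^(0.28·t) = 10600/305 = 34.754.
0.28·t = ln(34.754) = 3.5483, so t = 3.5483/0.28 = 12.672.

12.67 days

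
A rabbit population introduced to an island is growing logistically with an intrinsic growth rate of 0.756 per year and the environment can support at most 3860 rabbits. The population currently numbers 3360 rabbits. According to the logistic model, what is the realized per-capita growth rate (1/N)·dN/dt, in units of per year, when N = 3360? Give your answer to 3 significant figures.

0.0979 per year

(1/N)·dN/dt = r(1 − N/K) = 0.756 × (1 − 3360/3860).
= 0.756 × 0.12953 = 0.097927.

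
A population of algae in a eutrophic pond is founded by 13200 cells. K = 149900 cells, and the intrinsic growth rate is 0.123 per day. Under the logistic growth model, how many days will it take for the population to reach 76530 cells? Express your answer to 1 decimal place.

19.3 days

A = (K − N₀)/N₀ = (149900 − 13200)/13200 = 10.356.
Solve 149900/(1 + 10.356·e^(−0.123t)) = 76530: 1 + 10.356·e^(−0.123t) = 1.9587, so e^(−0.123t) = 0.0925747.
−0.123·t = ln(0.0925747) = -2.3797, so t = 2.3797/0.123 = 19.347.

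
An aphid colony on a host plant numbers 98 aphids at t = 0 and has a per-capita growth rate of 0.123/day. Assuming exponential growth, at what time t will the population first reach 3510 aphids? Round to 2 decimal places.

Set N₀·e^(rt) = 3510: e^(0.123·t) = 3510/98 = 35.816.
0.123·t = ln(35.816) = 3.5784, so t = 3.5784/0.123 = 29.093.

29.09 days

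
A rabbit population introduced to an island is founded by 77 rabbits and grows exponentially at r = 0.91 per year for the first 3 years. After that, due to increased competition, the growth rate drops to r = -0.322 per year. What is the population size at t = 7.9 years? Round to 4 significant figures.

243.7 rabbits

Phase 1: N(3) = 77·e^(0.91×3) = 77·e^2.73 = 1180.63.
Phase 2 runs for 7.9 − 3 = 4.9 years at r = -0.322.
N(7.9) = 1180.63·e^(-0.322×4.9) = 1180.63·e^-1.578 = 243.716.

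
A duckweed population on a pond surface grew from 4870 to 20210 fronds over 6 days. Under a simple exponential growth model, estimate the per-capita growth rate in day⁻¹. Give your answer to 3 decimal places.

From N(t) = N₀·e^(rt): e^(r·6) = 20210/4870 = 4.1499.
r·6 = ln(4.1499) = 1.4231, so r = 1.4231/6 = 0.23718.

0.237 per day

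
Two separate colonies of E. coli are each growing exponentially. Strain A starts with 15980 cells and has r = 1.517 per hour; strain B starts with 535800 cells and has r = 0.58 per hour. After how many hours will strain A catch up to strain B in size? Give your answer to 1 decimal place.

3.7 hours

Set 15980·e^(1.517t) = 535800·e^(0.58t).
e^((1.517 − 0.58)t) = 535800/15980 → e^(0.937·t) = 33.529.
0.937·t = ln(33.529) = 3.5124, so t = 3.5124/0.937 = 3.7486.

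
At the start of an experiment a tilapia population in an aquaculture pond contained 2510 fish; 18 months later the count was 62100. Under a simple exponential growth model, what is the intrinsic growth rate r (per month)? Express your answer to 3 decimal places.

From N(t) = N₀·e^(rt): e^(r·18) = 62100/2510 = 24.741.
r·18 = ln(24.741) = 3.2085, so r = 3.2085/18 = 0.17825.

0.178 per month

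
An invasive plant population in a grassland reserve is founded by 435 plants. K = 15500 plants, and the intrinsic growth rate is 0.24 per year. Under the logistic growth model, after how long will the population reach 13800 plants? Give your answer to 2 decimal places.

23.50 years

A = (K − N₀)/N₀ = (15500 − 435)/435 = 34.632.
Solve 15500/(1 + 34.632·e^(−0.24t)) = 13800: 1 + 34.632·e^(−0.24t) = 1.1232, so e^(−0.24t) = 0.00355705.
−0.24·t = ln(0.00355705) = -5.6388, so t = 5.6388/0.24 = 23.495.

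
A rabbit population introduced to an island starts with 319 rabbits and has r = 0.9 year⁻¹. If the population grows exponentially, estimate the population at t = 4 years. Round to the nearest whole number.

N(t) = N₀·e^(rt) = 319 × e^(0.9×4) = 319 × e^3.6.
e^3.6 ≈ 36.598, so N ≈ 319 × 36.598 = 11674.8.

11675 rabbits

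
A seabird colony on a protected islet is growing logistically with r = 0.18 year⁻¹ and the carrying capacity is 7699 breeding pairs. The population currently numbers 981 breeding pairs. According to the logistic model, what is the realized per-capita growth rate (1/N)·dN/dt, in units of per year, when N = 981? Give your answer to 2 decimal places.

(1/N)·dN/dt = r(1 − N/K) = 0.18 × (1 − 981/7699).
= 0.18 × 0.87258 = 0.15706.

0.16 per year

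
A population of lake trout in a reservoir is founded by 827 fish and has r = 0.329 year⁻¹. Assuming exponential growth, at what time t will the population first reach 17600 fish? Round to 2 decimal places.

Set N₀·e^(rt) = 17600: e^(0.329·t) = 17600/827 = 21.282.
0.329·t = ln(21.282) = 3.0578, so t = 3.0578/0.329 = 9.2944.

9.29 years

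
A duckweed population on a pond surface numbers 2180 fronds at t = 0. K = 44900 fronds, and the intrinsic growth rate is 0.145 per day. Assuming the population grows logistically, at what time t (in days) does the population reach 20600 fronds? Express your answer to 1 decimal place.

19.4 days

A = (K − N₀)/N₀ = (44900 − 2180)/2180 = 19.596.
Solve 44900/(1 + 19.596·e^(−0.145t)) = 20600: 1 + 19.596·e^(−0.145t) = 2.1796, so e^(−0.145t) = 0.0601955.
−0.145·t = ln(0.0601955) = -2.8102, so t = 2.8102/0.145 = 19.38.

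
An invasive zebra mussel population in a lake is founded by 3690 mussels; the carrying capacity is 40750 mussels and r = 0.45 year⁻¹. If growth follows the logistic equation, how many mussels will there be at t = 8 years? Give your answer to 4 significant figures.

31980 mussels

A = (K − N₀)/N₀ = (40750 − 3690)/3690 = 10.043.
N(t) = K/(1 + A·e^(−rt)) = 40750/(1 + 10.043×e^(−0.45×8)).
e^(−3.6) = 0.027324; denominator = 1 + 10.043×0.027324 = 1.2744.
N = 40750/1.2744 = 31975.3.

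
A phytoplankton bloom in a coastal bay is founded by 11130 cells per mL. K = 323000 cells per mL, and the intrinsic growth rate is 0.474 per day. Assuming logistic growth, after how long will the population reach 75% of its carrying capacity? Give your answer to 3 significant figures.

A = (K − N₀)/N₀ = (323000 − 11130)/11130 = 28.021.
Solve 323000/(1 + 28.021·e^(−0.474t)) = 242250: 1 + 28.021·e^(−0.474t) = 1.3333, so e^(−0.474t) = 0.011896.
−0.474·t = ln(0.011896) = -4.4316, so t = 4.4316/0.474 = 9.3493.

9.35 days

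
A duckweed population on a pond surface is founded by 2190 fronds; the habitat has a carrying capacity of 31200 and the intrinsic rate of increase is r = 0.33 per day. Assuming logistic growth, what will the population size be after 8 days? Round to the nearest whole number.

A = (K − N₀)/N₀ = (31200 − 2190)/2190 = 13.247.
N(t) = K/(1 + A·e^(−rt)) = 31200/(1 + 13.247×e^(−0.33×8)).
e^(−2.64) = 0.071361; denominator = 1 + 13.247×0.071361 = 1.9453.
N = 31200/1.9453 = 16038.7.

16039 fronds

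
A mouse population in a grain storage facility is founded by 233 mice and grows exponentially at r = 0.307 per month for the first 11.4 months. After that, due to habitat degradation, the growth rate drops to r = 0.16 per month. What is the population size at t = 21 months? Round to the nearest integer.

Phase 1: N(11.4) = 233·e^(0.307×11.4) = 233·e^3.5 = 7714.36.
Phase 2 runs for 21 − 11.4 = 9.6 months at r = 0.16.
N(21) = 7714.36·e^(0.16×9.6) = 7714.36·e^1.536 = 35840.7.

35841 mice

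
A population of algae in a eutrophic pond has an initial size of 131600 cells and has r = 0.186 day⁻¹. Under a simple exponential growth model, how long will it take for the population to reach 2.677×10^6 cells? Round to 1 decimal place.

Set N₀·e^(rt) = 2.677×10^6: e^(0.186·t) = 2.677×10^6/131600 = 20.342.
0.186·t = ln(20.342) = 3.0127, so t = 3.0127/0.186 = 16.197.

16.2 days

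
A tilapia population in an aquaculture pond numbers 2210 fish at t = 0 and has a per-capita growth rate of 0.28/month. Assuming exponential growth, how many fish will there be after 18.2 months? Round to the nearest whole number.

361041 fish

N(t) = N₀·e^(rt) = 2210 × e^(0.28×18.2) = 2210 × e^5.096.
e^5.096 ≈ 163.37, so N ≈ 2210 × 163.37 = 361041.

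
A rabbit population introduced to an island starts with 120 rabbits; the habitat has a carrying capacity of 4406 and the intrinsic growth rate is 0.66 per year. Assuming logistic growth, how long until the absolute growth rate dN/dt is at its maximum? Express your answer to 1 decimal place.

Logistic growth is fastest at N = K/2 = 2203.
A = (K − N₀)/N₀ = 35.717. Set K/(1 + A·e^(−rt)) = K/2 → A·e^(−rt) = 1.
e^(−0.66t) = 1/35.717 = 0.0279981, so t = ln(35.717)/0.66 = 3.5756/0.66 = 5.4176.

5.4 years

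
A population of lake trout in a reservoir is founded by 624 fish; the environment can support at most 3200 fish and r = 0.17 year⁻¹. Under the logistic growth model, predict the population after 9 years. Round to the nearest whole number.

1690 fish

A = (K − N₀)/N₀ = (3200 − 624)/624 = 4.1282.
N(t) = K/(1 + A·e^(−rt)) = 3200/(1 + 4.1282×e^(−0.17×9)).
e^(−1.53) = 0.21654; denominator = 1 + 4.1282×0.21654 = 1.8939.
N = 3200/1.8939 = 1689.63.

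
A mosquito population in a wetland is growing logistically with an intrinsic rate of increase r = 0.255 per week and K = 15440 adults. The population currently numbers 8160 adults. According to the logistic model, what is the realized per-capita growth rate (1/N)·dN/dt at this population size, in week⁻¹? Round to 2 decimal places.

(1/N)·dN/dt = r(1 − N/K) = 0.255 × (1 − 8160/15440).
= 0.255 × 0.4715 = 0.12023.

0.12 per week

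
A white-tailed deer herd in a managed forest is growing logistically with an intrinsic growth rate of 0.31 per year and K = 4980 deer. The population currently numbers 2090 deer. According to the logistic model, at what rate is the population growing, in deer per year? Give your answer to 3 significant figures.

dN/dt = rN(1 − N/K) = 0.31 × 2090 × (1 − 2090/4980).
1 − 2090/4980 = 0.58032; dN/dt = 0.31 × 2090 × 0.58032 = 375.99.

376 deer per year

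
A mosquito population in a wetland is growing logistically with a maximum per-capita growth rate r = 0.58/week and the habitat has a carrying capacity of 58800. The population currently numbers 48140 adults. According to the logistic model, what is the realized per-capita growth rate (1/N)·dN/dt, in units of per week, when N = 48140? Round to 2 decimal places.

(1/N)·dN/dt = r(1 − N/K) = 0.58 × (1 − 48140/58800).
= 0.58 × 0.18129 = 0.10515.

0.11 per week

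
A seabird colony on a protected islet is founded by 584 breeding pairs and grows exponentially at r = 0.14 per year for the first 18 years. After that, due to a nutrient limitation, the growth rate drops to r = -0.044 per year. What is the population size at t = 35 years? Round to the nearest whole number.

Phase 1: N(18) = 584·e^(0.14×18) = 584·e^2.52 = 7258.3.
Phase 2 runs for 35 − 18 = 17 years at r = -0.044.
N(35) = 7258.3·e^(-0.044×17) = 7258.3·e^-0.748 = 3435.44.

3435 breeding pairs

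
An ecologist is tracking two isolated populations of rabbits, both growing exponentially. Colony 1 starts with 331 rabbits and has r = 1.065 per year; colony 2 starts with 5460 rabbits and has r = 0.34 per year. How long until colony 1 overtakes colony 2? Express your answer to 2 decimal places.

Set 331·e^(1.065t) = 5460·e^(0.34t).
e^((1.065 − 0.34)t) = 5460/331 → e^(0.725·t) = 16.495.
0.725·t = ln(16.495) = 2.8031, so t = 2.8031/0.725 = 3.8663.

3.87 years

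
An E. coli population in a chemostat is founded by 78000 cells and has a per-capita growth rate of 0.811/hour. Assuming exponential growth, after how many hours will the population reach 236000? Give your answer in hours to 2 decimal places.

1.37 hours

Set N₀·e^(rt) = 236000: e^(0.811·t) = 236000/78000 = 3.0256.
0.811·t = ln(3.0256) = 1.1071, so t = 1.1071/0.811 = 1.3651.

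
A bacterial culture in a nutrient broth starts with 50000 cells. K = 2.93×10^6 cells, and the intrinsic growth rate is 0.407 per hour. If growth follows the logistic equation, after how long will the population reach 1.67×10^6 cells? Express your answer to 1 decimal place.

10.7 hours

A = (K − N₀)/N₀ = (2.93×10^6 − 50000)/50000 = 57.6.
Solve 2.93×10^6/(1 + 57.6·e^(−0.407t)) = 1.67×10^6: 1 + 57.6·e^(−0.407t) = 1.7545, so e^(−0.407t) = 0.0130988.
−0.407·t = ln(0.0130988) = -4.3352, so t = 4.3352/0.407 = 10.652.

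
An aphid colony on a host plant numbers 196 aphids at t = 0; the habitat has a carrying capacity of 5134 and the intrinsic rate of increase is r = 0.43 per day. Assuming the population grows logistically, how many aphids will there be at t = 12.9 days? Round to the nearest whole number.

4675 aphids

A = (K − N₀)/N₀ = (5134 − 196)/196 = 25.194.
N(t) = K/(1 + A·e^(−rt)) = 5134/(1 + 25.194×e^(−0.43×12.9)).
e^(−5.547) = 0.0038991; denominator = 1 + 25.194×0.0038991 = 1.0982.
N = 5134/1.0982 = 4674.78.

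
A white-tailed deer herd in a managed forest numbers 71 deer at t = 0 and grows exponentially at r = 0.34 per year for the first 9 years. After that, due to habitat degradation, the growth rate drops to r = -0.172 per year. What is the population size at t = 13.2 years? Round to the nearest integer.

Phase 1: N(9) = 71·e^(0.34×9) = 71·e^3.06 = 1514.26.
Phase 2 runs for 13.2 − 9 = 4.2 years at r = -0.172.
N(13.2) = 1514.26·e^(-0.172×4.2) = 1514.26·e^-0.7224 = 735.301.

735 deer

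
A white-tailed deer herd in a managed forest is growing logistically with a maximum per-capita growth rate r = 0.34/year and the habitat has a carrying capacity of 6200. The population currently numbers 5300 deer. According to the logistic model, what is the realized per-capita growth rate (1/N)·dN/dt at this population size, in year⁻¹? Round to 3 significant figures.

0.0494 per year

(1/N)·dN/dt = r(1 − N/K) = 0.34 × (1 − 5300/6200).
= 0.34 × 0.14516 = 0.049355.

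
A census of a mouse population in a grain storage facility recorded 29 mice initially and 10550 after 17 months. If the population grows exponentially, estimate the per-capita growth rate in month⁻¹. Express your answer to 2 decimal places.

From N(t) = N₀·e^(rt): e^(r·17) = 10550/29 = 363.79.
r·17 = ln(363.79) = 5.8966, so r = 5.8966/17 = 0.34686.

0.35 per month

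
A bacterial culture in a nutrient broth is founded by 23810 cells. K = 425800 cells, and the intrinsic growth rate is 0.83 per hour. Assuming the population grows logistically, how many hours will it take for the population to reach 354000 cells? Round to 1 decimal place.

A = (K − N₀)/N₀ = (425800 − 23810)/23810 = 16.883.
Solve 425800/(1 + 16.883·e^(−0.83t)) = 354000: 1 + 16.883·e^(−0.83t) = 1.2028, so e^(−0.83t) = 0.0120134.
−0.83·t = ln(0.0120134) = -4.4217, so t = 4.4217/0.83 = 5.3274.

5.3 hours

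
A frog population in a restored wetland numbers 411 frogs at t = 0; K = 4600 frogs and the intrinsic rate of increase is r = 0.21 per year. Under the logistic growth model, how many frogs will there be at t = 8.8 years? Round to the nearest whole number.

A = (K − N₀)/N₀ = (4600 − 411)/411 = 10.192.
N(t) = K/(1 + A·e^(−rt)) = 4600/(1 + 10.192×e^(−0.21×8.8)).
e^(−1.848) = 0.15755; denominator = 1 + 10.192×0.15755 = 2.6058.
N = 4600/2.6058 = 1765.29.

1765 frogs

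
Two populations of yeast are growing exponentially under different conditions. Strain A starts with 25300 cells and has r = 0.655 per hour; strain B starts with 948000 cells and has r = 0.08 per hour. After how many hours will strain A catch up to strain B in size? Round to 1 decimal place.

Set 25300·e^(0.655t) = 948000·e^(0.08t).
e^((0.655 − 0.08)t) = 948000/25300 → e^(0.575·t) = 37.47.
0.575·t = ln(37.47) = 3.6236, so t = 3.6236/0.575 = 6.3018.

6.3 hours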